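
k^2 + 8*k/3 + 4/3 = (k + 2/3)*(k + 2)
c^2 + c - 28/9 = (c - 4/3)*(c + 7/3)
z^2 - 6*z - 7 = (z - 7)*(z + 1)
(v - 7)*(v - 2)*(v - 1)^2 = v^4 - 11*v^3 + 33*v^2 - 37*v + 14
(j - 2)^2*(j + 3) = j^3 - j^2 - 8*j + 12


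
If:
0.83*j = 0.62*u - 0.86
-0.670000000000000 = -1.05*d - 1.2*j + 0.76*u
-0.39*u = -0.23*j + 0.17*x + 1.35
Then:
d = 0.101201651284478*x + 2.76778943493466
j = -0.581998895637769*x - 6.47377139701822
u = -0.779127553837659*x - 7.27940364439536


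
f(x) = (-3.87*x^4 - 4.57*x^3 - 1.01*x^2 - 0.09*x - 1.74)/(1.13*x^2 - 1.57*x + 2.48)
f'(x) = (1.57 - 2.26*x)*(-3.87*x^4 - 4.57*x^3 - 1.01*x^2 - 0.09*x - 1.74)/(1.13*x^2 - 1.57*x + 2.48)^2 + (-15.48*x^3 - 13.71*x^2 - 2.02*x - 0.09)/(1.13*x^2 - 1.57*x + 2.48) = (-8.7462*x^5 + 13.0636*x^4 - 24.0406*x^3 - 32.3134*x^2 - 1.0772*x - 2.955)/(1.2769*x^4 - 3.5482*x^3 + 8.0697*x^2 - 7.7872*x + 6.1504)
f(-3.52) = -18.57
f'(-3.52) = 15.24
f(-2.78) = -9.13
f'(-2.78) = 10.30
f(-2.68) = -8.13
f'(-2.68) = 9.64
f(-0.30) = -0.56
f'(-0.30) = -0.51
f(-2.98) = -11.32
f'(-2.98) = 11.62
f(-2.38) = -5.53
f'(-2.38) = 7.71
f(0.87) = -3.97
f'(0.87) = -10.59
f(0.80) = -3.28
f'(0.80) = -9.05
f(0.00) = -0.70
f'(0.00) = -0.48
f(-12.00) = -393.92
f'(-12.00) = 73.34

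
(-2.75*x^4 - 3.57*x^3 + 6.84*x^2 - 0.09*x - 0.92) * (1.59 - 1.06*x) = 2.915*x^5 - 0.5883*x^4 - 12.9267*x^3 + 10.971*x^2 + 0.8321*x - 1.4628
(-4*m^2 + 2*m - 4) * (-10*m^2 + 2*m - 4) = 40*m^4 - 28*m^3 + 60*m^2 - 16*m + 16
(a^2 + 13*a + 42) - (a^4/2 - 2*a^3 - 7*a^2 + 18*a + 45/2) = -a^4/2 + 2*a^3 + 8*a^2 - 5*a + 39/2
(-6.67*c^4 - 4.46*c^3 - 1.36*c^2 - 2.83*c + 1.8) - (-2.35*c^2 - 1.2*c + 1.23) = -6.67*c^4 - 4.46*c^3 + 0.99*c^2 - 1.63*c + 0.57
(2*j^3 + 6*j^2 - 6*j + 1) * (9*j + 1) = 18*j^4 + 56*j^3 - 48*j^2 + 3*j + 1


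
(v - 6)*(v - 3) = v^2 - 9*v + 18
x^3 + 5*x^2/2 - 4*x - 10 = (x - 2)*(x + 2)*(x + 5/2)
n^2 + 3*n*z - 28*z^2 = (n - 4*z)*(n + 7*z)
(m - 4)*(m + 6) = m^2 + 2*m - 24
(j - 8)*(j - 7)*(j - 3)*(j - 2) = j^4 - 20*j^3 + 137*j^2 - 370*j + 336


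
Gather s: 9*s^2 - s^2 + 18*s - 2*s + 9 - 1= 8*s^2 + 16*s + 8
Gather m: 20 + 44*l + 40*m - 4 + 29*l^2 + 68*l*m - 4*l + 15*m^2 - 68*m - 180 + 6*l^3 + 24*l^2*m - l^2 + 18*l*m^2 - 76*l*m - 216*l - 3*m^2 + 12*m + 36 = 6*l^3 + 28*l^2 - 176*l + m^2*(18*l + 12) + m*(24*l^2 - 8*l - 16) - 128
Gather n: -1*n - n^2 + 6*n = -n^2 + 5*n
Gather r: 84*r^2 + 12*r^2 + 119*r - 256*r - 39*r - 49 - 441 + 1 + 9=96*r^2 - 176*r - 480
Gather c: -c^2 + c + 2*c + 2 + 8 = -c^2 + 3*c + 10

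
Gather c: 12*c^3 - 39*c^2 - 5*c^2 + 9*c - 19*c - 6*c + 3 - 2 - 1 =12*c^3 - 44*c^2 - 16*c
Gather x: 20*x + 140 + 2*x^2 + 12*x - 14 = 2*x^2 + 32*x + 126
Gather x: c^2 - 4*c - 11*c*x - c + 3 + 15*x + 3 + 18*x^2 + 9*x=c^2 - 5*c + 18*x^2 + x*(24 - 11*c) + 6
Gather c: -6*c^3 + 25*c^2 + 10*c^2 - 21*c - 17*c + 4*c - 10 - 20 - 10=-6*c^3 + 35*c^2 - 34*c - 40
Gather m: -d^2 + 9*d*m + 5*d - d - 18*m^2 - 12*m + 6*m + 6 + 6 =-d^2 + 4*d - 18*m^2 + m*(9*d - 6) + 12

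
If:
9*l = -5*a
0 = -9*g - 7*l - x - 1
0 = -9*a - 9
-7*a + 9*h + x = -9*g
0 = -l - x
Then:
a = -1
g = -13/27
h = -19/81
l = 5/9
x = -5/9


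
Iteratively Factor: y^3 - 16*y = (y + 4)*(y^2 - 4*y) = y*(y + 4)*(y - 4)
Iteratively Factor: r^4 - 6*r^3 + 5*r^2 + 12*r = (r - 4)*(r^3 - 2*r^2 - 3*r) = (r - 4)*(r + 1)*(r^2 - 3*r) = r*(r - 4)*(r + 1)*(r - 3)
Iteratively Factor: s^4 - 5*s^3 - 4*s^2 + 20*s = (s + 2)*(s^3 - 7*s^2 + 10*s) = (s - 5)*(s + 2)*(s^2 - 2*s) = (s - 5)*(s - 2)*(s + 2)*(s)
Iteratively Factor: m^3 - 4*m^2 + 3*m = (m - 3)*(m^2 - m) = (m - 3)*(m - 1)*(m)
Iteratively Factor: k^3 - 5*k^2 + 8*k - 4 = (k - 1)*(k^2 - 4*k + 4) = (k - 2)*(k - 1)*(k - 2)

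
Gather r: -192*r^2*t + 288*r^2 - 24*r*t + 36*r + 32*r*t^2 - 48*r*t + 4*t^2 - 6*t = r^2*(288 - 192*t) + r*(32*t^2 - 72*t + 36) + 4*t^2 - 6*t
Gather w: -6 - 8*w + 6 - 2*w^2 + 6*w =-2*w^2 - 2*w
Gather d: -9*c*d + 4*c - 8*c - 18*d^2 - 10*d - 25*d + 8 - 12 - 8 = -4*c - 18*d^2 + d*(-9*c - 35) - 12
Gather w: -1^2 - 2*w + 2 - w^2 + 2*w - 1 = -w^2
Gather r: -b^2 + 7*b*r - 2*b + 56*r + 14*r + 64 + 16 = -b^2 - 2*b + r*(7*b + 70) + 80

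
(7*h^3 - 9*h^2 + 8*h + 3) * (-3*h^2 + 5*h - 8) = -21*h^5 + 62*h^4 - 125*h^3 + 103*h^2 - 49*h - 24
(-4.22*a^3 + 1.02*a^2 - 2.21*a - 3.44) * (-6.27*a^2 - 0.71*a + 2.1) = 26.4594*a^5 - 3.3992*a^4 + 4.2705*a^3 + 25.2799*a^2 - 2.1986*a - 7.224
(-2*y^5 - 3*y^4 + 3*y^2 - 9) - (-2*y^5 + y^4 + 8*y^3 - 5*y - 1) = -4*y^4 - 8*y^3 + 3*y^2 + 5*y - 8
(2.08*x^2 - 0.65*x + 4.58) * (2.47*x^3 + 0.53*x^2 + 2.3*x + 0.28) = 5.1376*x^5 - 0.5031*x^4 + 15.7521*x^3 + 1.5148*x^2 + 10.352*x + 1.2824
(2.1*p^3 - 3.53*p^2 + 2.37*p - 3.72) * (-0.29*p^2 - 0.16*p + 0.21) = -0.609*p^5 + 0.6877*p^4 + 0.3185*p^3 - 0.0417*p^2 + 1.0929*p - 0.7812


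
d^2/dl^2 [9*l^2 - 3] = 18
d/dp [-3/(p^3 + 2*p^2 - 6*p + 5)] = 3*(3*p^2 + 4*p - 6)/(p^3 + 2*p^2 - 6*p + 5)^2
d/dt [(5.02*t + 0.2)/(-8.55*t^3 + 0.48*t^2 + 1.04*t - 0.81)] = (85.842*t^3 + 2.7204*t^2 - 0.192*t - 4.2742)/(73.1025*t^6 - 8.208*t^5 - 17.5536*t^4 + 14.8494*t^3 + 0.304*t^2 - 1.6848*t + 0.6561)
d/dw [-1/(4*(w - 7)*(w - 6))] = (2*w - 13)/(4*(w - 7)^2*(w - 6)^2)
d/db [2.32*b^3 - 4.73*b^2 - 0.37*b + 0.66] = 6.96*b^2 - 9.46*b - 0.37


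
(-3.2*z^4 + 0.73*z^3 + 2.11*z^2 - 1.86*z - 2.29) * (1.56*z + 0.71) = -4.992*z^5 - 1.1332*z^4 + 3.8099*z^3 - 1.4035*z^2 - 4.893*z - 1.6259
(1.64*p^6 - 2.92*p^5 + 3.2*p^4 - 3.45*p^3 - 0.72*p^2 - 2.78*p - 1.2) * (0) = 0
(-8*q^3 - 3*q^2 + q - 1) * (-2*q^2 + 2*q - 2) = 16*q^5 - 10*q^4 + 8*q^3 + 10*q^2 - 4*q + 2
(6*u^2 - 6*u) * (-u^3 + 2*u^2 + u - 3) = -6*u^5 + 18*u^4 - 6*u^3 - 24*u^2 + 18*u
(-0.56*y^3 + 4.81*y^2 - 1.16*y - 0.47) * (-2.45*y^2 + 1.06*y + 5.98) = 1.372*y^5 - 12.3781*y^4 + 4.5918*y^3 + 28.6857*y^2 - 7.435*y - 2.8106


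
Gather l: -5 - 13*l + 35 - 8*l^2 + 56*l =-8*l^2 + 43*l + 30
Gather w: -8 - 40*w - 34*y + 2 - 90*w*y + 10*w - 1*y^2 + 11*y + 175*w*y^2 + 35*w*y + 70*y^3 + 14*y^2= w*(175*y^2 - 55*y - 30) + 70*y^3 + 13*y^2 - 23*y - 6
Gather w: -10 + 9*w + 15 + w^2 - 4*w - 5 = w^2 + 5*w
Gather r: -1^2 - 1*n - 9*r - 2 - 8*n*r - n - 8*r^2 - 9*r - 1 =-2*n - 8*r^2 + r*(-8*n - 18) - 4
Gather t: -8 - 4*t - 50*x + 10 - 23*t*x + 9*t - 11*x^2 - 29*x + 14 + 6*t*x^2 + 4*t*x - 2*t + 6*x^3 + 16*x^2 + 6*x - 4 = t*(6*x^2 - 19*x + 3) + 6*x^3 + 5*x^2 - 73*x + 12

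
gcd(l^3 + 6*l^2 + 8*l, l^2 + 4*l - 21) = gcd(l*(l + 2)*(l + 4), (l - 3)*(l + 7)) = 1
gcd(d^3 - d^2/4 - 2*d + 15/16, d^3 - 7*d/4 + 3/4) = d^2 + d - 3/4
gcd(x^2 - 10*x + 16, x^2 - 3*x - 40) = x - 8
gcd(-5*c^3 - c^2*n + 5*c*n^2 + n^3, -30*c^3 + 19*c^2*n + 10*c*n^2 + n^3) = 5*c^2 - 4*c*n - n^2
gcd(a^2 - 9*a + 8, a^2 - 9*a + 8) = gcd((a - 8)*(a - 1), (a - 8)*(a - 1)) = a^2 - 9*a + 8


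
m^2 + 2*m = m*(m + 2)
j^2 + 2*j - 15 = (j - 3)*(j + 5)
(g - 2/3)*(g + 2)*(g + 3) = g^3 + 13*g^2/3 + 8*g/3 - 4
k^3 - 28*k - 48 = (k - 6)*(k + 2)*(k + 4)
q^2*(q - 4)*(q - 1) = q^4 - 5*q^3 + 4*q^2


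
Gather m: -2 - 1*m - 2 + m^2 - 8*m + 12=m^2 - 9*m + 8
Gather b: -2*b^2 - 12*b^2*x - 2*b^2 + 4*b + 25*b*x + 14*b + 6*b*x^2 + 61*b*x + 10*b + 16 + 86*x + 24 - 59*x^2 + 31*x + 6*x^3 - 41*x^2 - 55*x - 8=b^2*(-12*x - 4) + b*(6*x^2 + 86*x + 28) + 6*x^3 - 100*x^2 + 62*x + 32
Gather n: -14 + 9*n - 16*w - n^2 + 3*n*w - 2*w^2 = -n^2 + n*(3*w + 9) - 2*w^2 - 16*w - 14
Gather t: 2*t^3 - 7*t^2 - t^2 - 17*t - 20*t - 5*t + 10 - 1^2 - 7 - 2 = 2*t^3 - 8*t^2 - 42*t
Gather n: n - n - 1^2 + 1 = 0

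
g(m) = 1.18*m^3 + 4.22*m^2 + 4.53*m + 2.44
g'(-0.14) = 3.42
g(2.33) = 50.83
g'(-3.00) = 11.07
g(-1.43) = 1.14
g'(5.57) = 161.37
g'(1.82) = 31.62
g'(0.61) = 11.00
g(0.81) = 9.51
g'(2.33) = 43.41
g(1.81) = 31.46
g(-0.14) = 1.89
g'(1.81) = 31.40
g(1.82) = 31.78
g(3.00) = 85.87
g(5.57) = 362.51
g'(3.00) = 61.71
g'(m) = 3.54*m^2 + 8.44*m + 4.53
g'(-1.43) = -0.30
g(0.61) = 7.04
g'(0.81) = 13.69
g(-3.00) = -5.03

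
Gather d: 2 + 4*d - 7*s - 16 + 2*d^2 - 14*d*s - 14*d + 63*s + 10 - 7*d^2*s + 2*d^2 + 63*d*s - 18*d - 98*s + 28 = d^2*(4 - 7*s) + d*(49*s - 28) - 42*s + 24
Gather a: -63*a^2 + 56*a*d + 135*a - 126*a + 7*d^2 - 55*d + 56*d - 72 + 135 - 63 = -63*a^2 + a*(56*d + 9) + 7*d^2 + d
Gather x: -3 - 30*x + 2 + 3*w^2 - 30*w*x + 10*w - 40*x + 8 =3*w^2 + 10*w + x*(-30*w - 70) + 7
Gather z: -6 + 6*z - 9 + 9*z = 15*z - 15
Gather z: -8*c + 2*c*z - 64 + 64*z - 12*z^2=-8*c - 12*z^2 + z*(2*c + 64) - 64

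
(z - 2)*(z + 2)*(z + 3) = z^3 + 3*z^2 - 4*z - 12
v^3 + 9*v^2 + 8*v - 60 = (v - 2)*(v + 5)*(v + 6)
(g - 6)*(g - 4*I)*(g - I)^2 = g^4 - 6*g^3 - 6*I*g^3 - 9*g^2 + 36*I*g^2 + 54*g + 4*I*g - 24*I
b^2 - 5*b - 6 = (b - 6)*(b + 1)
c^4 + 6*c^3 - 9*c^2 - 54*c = c*(c - 3)*(c + 3)*(c + 6)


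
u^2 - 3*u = u*(u - 3)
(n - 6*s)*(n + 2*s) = n^2 - 4*n*s - 12*s^2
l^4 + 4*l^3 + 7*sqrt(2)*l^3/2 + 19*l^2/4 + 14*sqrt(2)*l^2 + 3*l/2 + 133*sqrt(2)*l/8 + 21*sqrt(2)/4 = (l + 3/2)*(l + 7*sqrt(2)/2)*(sqrt(2)*l/2 + sqrt(2))*(sqrt(2)*l + sqrt(2)/2)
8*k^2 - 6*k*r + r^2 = (-4*k + r)*(-2*k + r)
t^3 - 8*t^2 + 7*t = t*(t - 7)*(t - 1)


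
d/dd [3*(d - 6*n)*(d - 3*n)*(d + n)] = 9*d^2 - 48*d*n + 27*n^2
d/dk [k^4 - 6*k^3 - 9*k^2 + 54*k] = 4*k^3 - 18*k^2 - 18*k + 54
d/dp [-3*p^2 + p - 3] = 1 - 6*p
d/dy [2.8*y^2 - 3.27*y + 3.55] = 5.6*y - 3.27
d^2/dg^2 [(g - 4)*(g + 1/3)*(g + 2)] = 6*g - 10/3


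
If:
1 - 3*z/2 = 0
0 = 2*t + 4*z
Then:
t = -4/3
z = 2/3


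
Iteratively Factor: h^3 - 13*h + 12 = (h - 3)*(h^2 + 3*h - 4) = (h - 3)*(h + 4)*(h - 1)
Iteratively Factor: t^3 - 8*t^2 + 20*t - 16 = (t - 4)*(t^2 - 4*t + 4) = (t - 4)*(t - 2)*(t - 2)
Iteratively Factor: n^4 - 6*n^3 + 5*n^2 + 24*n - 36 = (n - 3)*(n^3 - 3*n^2 - 4*n + 12) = (n - 3)*(n + 2)*(n^2 - 5*n + 6) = (n - 3)^2*(n + 2)*(n - 2)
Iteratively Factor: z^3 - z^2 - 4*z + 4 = (z - 1)*(z^2 - 4) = (z - 1)*(z + 2)*(z - 2)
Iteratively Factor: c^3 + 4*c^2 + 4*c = (c + 2)*(c^2 + 2*c) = c*(c + 2)*(c + 2)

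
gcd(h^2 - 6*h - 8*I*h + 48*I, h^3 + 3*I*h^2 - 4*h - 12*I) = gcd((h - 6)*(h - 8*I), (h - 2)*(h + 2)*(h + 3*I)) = 1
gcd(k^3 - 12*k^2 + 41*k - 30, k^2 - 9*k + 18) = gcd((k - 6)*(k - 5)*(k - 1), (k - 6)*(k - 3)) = k - 6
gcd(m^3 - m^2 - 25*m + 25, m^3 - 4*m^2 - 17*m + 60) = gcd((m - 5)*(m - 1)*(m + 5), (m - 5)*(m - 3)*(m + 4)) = m - 5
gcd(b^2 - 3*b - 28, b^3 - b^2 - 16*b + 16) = b + 4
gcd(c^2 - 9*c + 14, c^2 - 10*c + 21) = c - 7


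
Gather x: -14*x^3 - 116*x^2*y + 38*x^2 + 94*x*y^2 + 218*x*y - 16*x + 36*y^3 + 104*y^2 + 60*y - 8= -14*x^3 + x^2*(38 - 116*y) + x*(94*y^2 + 218*y - 16) + 36*y^3 + 104*y^2 + 60*y - 8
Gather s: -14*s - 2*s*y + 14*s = -2*s*y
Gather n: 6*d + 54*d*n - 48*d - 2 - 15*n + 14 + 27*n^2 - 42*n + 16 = -42*d + 27*n^2 + n*(54*d - 57) + 28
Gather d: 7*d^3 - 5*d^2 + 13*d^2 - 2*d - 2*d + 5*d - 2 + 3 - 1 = 7*d^3 + 8*d^2 + d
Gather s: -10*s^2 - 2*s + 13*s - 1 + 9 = -10*s^2 + 11*s + 8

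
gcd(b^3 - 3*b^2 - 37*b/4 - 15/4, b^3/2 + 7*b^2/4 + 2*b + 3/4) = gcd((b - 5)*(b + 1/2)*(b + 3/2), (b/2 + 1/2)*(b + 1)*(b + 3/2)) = b + 3/2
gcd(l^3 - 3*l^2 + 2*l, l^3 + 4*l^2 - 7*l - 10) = l - 2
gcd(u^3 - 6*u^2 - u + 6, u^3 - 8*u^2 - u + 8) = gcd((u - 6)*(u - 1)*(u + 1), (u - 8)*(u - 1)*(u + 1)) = u^2 - 1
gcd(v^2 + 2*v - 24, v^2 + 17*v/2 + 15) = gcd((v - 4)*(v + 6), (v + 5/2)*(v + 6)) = v + 6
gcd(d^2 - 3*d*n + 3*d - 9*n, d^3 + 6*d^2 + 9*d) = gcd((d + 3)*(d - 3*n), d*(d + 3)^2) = d + 3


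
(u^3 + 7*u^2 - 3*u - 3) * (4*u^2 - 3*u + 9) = 4*u^5 + 25*u^4 - 24*u^3 + 60*u^2 - 18*u - 27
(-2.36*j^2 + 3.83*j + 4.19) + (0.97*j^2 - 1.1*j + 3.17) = -1.39*j^2 + 2.73*j + 7.36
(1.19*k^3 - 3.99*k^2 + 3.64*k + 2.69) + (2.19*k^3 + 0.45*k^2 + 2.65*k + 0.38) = 3.38*k^3 - 3.54*k^2 + 6.29*k + 3.07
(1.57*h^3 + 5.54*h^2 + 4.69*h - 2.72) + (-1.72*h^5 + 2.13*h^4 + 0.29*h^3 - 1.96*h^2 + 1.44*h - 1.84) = -1.72*h^5 + 2.13*h^4 + 1.86*h^3 + 3.58*h^2 + 6.13*h - 4.56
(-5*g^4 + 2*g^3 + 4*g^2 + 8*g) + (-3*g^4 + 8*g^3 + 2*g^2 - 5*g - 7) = -8*g^4 + 10*g^3 + 6*g^2 + 3*g - 7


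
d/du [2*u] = 2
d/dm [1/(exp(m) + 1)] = -1/(4*cosh(m/2)^2)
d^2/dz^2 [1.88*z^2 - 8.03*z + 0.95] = 3.76000000000000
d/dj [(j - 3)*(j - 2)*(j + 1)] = 3*j^2 - 8*j + 1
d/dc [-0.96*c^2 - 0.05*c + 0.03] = -1.92*c - 0.05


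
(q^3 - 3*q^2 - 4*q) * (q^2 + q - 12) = q^5 - 2*q^4 - 19*q^3 + 32*q^2 + 48*q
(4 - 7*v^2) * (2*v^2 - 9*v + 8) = -14*v^4 + 63*v^3 - 48*v^2 - 36*v + 32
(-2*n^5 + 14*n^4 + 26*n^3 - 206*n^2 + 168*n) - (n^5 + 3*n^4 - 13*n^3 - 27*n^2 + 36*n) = -3*n^5 + 11*n^4 + 39*n^3 - 179*n^2 + 132*n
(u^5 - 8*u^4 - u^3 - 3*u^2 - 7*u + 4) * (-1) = -u^5 + 8*u^4 + u^3 + 3*u^2 + 7*u - 4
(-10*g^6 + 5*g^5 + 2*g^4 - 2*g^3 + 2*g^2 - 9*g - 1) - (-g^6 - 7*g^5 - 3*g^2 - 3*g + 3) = -9*g^6 + 12*g^5 + 2*g^4 - 2*g^3 + 5*g^2 - 6*g - 4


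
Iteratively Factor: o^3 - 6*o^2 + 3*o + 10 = (o - 2)*(o^2 - 4*o - 5) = (o - 5)*(o - 2)*(o + 1)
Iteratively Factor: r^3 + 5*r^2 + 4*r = (r + 4)*(r^2 + r) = r*(r + 4)*(r + 1)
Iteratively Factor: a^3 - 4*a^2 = (a - 4)*(a^2) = a*(a - 4)*(a)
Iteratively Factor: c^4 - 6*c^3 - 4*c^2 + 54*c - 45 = (c - 3)*(c^3 - 3*c^2 - 13*c + 15) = (c - 3)*(c - 1)*(c^2 - 2*c - 15) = (c - 5)*(c - 3)*(c - 1)*(c + 3)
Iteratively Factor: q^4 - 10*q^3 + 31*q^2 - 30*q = (q)*(q^3 - 10*q^2 + 31*q - 30) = q*(q - 3)*(q^2 - 7*q + 10) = q*(q - 5)*(q - 3)*(q - 2)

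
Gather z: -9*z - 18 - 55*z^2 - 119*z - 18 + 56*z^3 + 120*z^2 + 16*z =56*z^3 + 65*z^2 - 112*z - 36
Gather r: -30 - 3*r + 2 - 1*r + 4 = -4*r - 24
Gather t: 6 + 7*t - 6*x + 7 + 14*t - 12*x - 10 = 21*t - 18*x + 3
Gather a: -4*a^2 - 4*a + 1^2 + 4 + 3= -4*a^2 - 4*a + 8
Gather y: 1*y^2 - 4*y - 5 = y^2 - 4*y - 5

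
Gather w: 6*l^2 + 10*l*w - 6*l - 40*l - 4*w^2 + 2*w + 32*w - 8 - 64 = 6*l^2 - 46*l - 4*w^2 + w*(10*l + 34) - 72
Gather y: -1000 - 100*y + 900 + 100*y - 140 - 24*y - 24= -24*y - 264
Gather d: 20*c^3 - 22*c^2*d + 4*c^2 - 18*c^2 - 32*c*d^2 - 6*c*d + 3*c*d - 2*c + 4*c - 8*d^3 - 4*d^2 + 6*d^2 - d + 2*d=20*c^3 - 14*c^2 + 2*c - 8*d^3 + d^2*(2 - 32*c) + d*(-22*c^2 - 3*c + 1)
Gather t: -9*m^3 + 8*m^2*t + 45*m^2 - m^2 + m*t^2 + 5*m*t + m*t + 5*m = -9*m^3 + 44*m^2 + m*t^2 + 5*m + t*(8*m^2 + 6*m)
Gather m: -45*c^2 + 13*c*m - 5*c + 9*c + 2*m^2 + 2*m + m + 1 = -45*c^2 + 4*c + 2*m^2 + m*(13*c + 3) + 1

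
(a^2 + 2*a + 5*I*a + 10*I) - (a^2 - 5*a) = 7*a + 5*I*a + 10*I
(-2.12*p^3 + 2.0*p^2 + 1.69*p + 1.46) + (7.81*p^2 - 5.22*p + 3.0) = -2.12*p^3 + 9.81*p^2 - 3.53*p + 4.46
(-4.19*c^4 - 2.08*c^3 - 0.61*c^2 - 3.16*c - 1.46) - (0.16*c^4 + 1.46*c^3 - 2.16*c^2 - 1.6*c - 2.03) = -4.35*c^4 - 3.54*c^3 + 1.55*c^2 - 1.56*c + 0.57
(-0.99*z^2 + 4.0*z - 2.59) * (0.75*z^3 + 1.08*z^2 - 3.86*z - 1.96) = -0.7425*z^5 + 1.9308*z^4 + 6.1989*z^3 - 16.2968*z^2 + 2.1574*z + 5.0764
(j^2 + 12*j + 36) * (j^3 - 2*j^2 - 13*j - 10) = j^5 + 10*j^4 - j^3 - 238*j^2 - 588*j - 360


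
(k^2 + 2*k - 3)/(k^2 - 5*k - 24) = (k - 1)/(k - 8)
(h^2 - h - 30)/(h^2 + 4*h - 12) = (h^2 - h - 30)/(h^2 + 4*h - 12)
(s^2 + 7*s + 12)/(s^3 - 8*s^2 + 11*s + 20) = (s^2 + 7*s + 12)/(s^3 - 8*s^2 + 11*s + 20)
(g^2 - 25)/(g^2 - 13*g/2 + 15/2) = 2*(g + 5)/(2*g - 3)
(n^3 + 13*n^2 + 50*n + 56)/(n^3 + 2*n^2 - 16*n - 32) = (n + 7)/(n - 4)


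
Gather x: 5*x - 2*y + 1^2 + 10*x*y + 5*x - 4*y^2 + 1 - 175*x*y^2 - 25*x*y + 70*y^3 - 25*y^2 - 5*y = x*(-175*y^2 - 15*y + 10) + 70*y^3 - 29*y^2 - 7*y + 2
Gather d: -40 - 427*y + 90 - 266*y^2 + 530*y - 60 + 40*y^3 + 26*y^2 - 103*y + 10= 40*y^3 - 240*y^2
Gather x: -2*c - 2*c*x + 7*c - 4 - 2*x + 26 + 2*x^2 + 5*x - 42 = 5*c + 2*x^2 + x*(3 - 2*c) - 20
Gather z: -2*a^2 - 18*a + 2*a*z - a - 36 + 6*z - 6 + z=-2*a^2 - 19*a + z*(2*a + 7) - 42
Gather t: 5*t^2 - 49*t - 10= 5*t^2 - 49*t - 10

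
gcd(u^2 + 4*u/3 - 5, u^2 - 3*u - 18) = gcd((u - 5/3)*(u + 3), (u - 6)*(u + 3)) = u + 3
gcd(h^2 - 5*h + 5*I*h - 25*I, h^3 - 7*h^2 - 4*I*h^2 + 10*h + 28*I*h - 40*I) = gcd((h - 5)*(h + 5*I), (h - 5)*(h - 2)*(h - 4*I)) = h - 5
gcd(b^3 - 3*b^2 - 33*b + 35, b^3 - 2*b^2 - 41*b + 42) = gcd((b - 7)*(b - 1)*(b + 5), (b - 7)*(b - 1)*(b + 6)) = b^2 - 8*b + 7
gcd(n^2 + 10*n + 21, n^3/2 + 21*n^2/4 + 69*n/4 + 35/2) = 1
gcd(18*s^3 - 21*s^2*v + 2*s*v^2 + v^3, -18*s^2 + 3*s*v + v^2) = 18*s^2 - 3*s*v - v^2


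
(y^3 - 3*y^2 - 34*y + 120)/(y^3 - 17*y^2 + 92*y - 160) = (y + 6)/(y - 8)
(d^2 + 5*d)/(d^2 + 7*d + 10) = d/(d + 2)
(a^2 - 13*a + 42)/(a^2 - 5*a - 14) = (a - 6)/(a + 2)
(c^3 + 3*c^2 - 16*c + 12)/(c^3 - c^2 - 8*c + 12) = (c^2 + 5*c - 6)/(c^2 + c - 6)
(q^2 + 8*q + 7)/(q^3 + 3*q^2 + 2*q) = (q + 7)/(q*(q + 2))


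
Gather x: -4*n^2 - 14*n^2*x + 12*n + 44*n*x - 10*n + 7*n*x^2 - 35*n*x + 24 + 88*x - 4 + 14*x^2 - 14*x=-4*n^2 + 2*n + x^2*(7*n + 14) + x*(-14*n^2 + 9*n + 74) + 20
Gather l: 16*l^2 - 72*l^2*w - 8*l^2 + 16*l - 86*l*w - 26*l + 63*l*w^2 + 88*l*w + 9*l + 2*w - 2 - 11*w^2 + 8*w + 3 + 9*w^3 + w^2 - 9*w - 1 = l^2*(8 - 72*w) + l*(63*w^2 + 2*w - 1) + 9*w^3 - 10*w^2 + w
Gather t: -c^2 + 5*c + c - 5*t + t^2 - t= -c^2 + 6*c + t^2 - 6*t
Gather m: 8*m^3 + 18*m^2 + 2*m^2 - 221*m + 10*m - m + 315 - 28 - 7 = 8*m^3 + 20*m^2 - 212*m + 280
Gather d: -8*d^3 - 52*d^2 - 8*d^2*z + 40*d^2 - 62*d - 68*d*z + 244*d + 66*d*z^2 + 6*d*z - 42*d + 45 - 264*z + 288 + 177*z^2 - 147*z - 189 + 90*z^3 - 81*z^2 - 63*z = -8*d^3 + d^2*(-8*z - 12) + d*(66*z^2 - 62*z + 140) + 90*z^3 + 96*z^2 - 474*z + 144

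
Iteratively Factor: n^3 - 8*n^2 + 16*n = (n - 4)*(n^2 - 4*n) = (n - 4)^2*(n)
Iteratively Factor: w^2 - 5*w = (w)*(w - 5)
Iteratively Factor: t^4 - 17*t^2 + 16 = (t + 4)*(t^3 - 4*t^2 - t + 4) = (t + 1)*(t + 4)*(t^2 - 5*t + 4) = (t - 1)*(t + 1)*(t + 4)*(t - 4)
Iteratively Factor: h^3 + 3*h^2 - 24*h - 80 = (h + 4)*(h^2 - h - 20) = (h - 5)*(h + 4)*(h + 4)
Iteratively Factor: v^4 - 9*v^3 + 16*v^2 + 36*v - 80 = (v - 4)*(v^3 - 5*v^2 - 4*v + 20) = (v - 4)*(v - 2)*(v^2 - 3*v - 10) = (v - 4)*(v - 2)*(v + 2)*(v - 5)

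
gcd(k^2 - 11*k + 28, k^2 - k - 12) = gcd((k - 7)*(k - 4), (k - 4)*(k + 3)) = k - 4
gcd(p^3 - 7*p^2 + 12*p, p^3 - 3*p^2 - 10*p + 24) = p - 4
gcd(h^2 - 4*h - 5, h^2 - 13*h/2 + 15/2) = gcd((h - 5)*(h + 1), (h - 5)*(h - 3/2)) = h - 5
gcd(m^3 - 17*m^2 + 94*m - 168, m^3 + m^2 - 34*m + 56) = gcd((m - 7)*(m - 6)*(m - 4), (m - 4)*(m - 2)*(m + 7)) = m - 4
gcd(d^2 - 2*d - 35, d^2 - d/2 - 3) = 1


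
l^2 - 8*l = l*(l - 8)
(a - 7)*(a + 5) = a^2 - 2*a - 35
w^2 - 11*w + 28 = (w - 7)*(w - 4)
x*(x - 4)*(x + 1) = x^3 - 3*x^2 - 4*x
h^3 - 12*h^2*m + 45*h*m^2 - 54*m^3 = (h - 6*m)*(h - 3*m)^2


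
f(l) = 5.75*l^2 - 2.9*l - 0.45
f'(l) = 11.5*l - 2.9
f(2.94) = 40.72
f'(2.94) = 30.91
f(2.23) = 21.68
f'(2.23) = 22.74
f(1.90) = 14.80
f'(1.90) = 18.95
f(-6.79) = 284.34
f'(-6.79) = -80.98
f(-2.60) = 45.96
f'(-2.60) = -32.80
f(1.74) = 11.91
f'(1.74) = 17.11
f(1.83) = 13.50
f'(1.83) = 18.14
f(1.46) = 7.57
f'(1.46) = 13.89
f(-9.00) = 491.40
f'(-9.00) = -106.40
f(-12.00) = 862.35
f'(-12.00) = -140.90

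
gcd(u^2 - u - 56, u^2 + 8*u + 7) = u + 7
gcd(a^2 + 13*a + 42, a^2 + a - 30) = a + 6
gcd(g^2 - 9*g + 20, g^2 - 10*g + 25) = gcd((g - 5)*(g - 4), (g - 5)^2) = g - 5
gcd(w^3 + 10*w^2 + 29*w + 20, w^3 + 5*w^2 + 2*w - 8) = w + 4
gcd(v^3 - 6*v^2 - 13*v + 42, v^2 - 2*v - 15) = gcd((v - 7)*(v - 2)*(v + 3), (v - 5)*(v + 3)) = v + 3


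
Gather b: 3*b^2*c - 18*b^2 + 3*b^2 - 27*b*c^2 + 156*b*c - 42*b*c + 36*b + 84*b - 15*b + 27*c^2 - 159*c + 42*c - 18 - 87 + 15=b^2*(3*c - 15) + b*(-27*c^2 + 114*c + 105) + 27*c^2 - 117*c - 90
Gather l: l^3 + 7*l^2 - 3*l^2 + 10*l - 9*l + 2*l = l^3 + 4*l^2 + 3*l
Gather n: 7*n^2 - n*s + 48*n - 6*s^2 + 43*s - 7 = 7*n^2 + n*(48 - s) - 6*s^2 + 43*s - 7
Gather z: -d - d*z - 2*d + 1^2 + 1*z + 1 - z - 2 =-d*z - 3*d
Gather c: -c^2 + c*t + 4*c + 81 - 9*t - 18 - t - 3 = -c^2 + c*(t + 4) - 10*t + 60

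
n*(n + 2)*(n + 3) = n^3 + 5*n^2 + 6*n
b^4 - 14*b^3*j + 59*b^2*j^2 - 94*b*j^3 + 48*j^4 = (b - 8*j)*(b - 3*j)*(b - 2*j)*(b - j)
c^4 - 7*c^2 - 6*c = c*(c - 3)*(c + 1)*(c + 2)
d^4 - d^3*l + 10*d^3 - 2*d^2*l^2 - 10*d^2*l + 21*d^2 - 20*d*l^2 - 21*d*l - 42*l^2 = (d + 3)*(d + 7)*(d - 2*l)*(d + l)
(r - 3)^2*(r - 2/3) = r^3 - 20*r^2/3 + 13*r - 6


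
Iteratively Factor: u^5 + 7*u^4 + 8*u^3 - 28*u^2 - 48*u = (u + 3)*(u^4 + 4*u^3 - 4*u^2 - 16*u) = (u + 3)*(u + 4)*(u^3 - 4*u) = u*(u + 3)*(u + 4)*(u^2 - 4) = u*(u - 2)*(u + 3)*(u + 4)*(u + 2)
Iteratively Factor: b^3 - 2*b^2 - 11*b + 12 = (b - 4)*(b^2 + 2*b - 3) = (b - 4)*(b - 1)*(b + 3)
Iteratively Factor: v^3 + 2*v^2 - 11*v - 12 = (v + 4)*(v^2 - 2*v - 3) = (v + 1)*(v + 4)*(v - 3)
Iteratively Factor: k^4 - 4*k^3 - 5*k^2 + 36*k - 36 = (k + 3)*(k^3 - 7*k^2 + 16*k - 12) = (k - 3)*(k + 3)*(k^2 - 4*k + 4) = (k - 3)*(k - 2)*(k + 3)*(k - 2)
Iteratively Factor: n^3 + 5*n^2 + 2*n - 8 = (n - 1)*(n^2 + 6*n + 8) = (n - 1)*(n + 2)*(n + 4)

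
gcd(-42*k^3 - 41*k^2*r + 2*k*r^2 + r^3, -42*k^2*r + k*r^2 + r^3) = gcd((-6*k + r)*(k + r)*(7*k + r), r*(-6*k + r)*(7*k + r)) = -42*k^2 + k*r + r^2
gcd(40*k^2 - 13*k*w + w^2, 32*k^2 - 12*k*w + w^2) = -8*k + w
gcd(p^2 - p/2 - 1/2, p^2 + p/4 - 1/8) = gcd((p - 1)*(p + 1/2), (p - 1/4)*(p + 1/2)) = p + 1/2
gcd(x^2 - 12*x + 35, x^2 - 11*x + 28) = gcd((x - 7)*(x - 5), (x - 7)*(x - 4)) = x - 7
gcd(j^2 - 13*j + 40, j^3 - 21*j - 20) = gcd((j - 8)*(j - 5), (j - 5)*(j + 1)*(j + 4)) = j - 5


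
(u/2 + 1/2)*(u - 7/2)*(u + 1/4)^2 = u^4/2 - u^3 - 75*u^2/32 - 61*u/64 - 7/64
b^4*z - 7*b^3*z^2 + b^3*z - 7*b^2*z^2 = b^2*(b - 7*z)*(b*z + z)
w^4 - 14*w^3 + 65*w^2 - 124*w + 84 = (w - 7)*(w - 3)*(w - 2)^2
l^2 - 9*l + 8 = (l - 8)*(l - 1)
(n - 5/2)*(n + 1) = n^2 - 3*n/2 - 5/2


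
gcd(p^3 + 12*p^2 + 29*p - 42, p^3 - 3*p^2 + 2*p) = p - 1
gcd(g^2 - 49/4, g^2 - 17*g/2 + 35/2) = g - 7/2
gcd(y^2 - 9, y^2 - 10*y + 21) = y - 3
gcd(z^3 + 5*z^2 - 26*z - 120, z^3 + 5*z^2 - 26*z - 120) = z^3 + 5*z^2 - 26*z - 120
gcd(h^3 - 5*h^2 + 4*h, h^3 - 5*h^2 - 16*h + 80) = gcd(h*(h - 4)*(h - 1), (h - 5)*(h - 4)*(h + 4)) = h - 4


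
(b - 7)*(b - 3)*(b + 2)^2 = b^4 - 6*b^3 - 15*b^2 + 44*b + 84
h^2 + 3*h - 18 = (h - 3)*(h + 6)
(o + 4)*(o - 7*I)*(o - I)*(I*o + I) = I*o^4 + 8*o^3 + 5*I*o^3 + 40*o^2 - 3*I*o^2 + 32*o - 35*I*o - 28*I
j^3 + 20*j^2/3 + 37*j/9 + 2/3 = (j + 1/3)^2*(j + 6)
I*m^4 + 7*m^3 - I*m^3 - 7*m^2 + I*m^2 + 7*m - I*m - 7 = (m - 7*I)*(m - I)*(m + I)*(I*m - I)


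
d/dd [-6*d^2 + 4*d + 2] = 4 - 12*d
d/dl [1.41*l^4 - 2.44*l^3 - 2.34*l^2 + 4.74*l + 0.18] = 5.64*l^3 - 7.32*l^2 - 4.68*l + 4.74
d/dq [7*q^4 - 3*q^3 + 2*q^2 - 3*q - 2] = 28*q^3 - 9*q^2 + 4*q - 3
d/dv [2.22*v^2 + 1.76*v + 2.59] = 4.44*v + 1.76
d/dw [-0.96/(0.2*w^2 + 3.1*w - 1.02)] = (0.384*w + 2.976)/(0.2*w^2 + 3.1*w - 1.02)^2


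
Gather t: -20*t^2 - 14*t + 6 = -20*t^2 - 14*t + 6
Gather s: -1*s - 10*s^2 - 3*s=-10*s^2 - 4*s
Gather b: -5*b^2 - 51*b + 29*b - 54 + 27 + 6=-5*b^2 - 22*b - 21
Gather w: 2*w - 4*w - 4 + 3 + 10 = 9 - 2*w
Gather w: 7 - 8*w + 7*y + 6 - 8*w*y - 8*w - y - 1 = w*(-8*y - 16) + 6*y + 12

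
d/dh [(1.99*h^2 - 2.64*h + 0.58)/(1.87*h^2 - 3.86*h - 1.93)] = (-2.7446*h^2 - 9.8506*h + 7.334)/(3.4969*h^4 - 14.4364*h^3 + 7.6814*h^2 + 14.8996*h + 3.7249)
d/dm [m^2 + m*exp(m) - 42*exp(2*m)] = m*exp(m) + 2*m - 84*exp(2*m) + exp(m)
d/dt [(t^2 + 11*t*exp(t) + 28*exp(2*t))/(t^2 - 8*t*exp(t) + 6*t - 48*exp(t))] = (2*(t^2 + 11*t*exp(t) + 28*exp(2*t))*(4*t*exp(t) - t + 28*exp(t) - 3) + (t^2 - 8*t*exp(t) + 6*t - 48*exp(t))*(11*t*exp(t) + 2*t + 56*exp(2*t) + 11*exp(t)))/(t^2 - 8*t*exp(t) + 6*t - 48*exp(t))^2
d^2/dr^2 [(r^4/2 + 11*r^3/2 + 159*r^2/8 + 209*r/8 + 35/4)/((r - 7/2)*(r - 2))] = (8*r^6 - 132*r^5 + 894*r^4 + 1749*r^3 - 14070*r^2 + 1848*r + 34930)/(8*r^6 - 132*r^5 + 894*r^4 - 3179*r^3 + 6258*r^2 - 6468*r + 2744)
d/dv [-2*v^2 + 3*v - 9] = 3 - 4*v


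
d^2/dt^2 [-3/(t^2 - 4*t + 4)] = -18/(t^4 - 8*t^3 + 24*t^2 - 32*t + 16)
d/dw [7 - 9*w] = -9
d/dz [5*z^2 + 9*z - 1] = 10*z + 9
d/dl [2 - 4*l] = -4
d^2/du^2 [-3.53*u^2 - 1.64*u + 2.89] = -7.06000000000000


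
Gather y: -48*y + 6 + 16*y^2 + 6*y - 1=16*y^2 - 42*y + 5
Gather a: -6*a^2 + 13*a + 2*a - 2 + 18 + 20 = -6*a^2 + 15*a + 36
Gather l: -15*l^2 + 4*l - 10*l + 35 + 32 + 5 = -15*l^2 - 6*l + 72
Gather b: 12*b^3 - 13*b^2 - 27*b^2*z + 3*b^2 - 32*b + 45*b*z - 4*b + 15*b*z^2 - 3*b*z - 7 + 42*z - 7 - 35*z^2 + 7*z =12*b^3 + b^2*(-27*z - 10) + b*(15*z^2 + 42*z - 36) - 35*z^2 + 49*z - 14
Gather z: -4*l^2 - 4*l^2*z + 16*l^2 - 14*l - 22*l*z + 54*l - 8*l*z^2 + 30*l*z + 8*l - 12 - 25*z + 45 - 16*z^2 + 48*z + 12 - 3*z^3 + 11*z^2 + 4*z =12*l^2 + 48*l - 3*z^3 + z^2*(-8*l - 5) + z*(-4*l^2 + 8*l + 27) + 45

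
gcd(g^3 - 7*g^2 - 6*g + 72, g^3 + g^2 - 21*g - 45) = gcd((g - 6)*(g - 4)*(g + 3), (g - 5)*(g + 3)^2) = g + 3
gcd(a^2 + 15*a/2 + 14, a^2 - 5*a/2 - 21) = a + 7/2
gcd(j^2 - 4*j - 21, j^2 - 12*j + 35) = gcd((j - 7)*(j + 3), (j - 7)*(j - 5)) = j - 7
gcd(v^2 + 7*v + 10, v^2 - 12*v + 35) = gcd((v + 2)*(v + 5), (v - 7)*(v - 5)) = 1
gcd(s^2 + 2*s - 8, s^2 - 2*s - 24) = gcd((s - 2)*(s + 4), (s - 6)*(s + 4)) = s + 4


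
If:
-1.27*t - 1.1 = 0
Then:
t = -0.87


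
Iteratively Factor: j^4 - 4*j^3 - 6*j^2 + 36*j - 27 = (j - 1)*(j^3 - 3*j^2 - 9*j + 27) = (j - 1)*(j + 3)*(j^2 - 6*j + 9) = (j - 3)*(j - 1)*(j + 3)*(j - 3)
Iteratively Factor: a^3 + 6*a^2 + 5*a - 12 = (a + 4)*(a^2 + 2*a - 3) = (a - 1)*(a + 4)*(a + 3)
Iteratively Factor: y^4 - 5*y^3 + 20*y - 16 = (y + 2)*(y^3 - 7*y^2 + 14*y - 8) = (y - 2)*(y + 2)*(y^2 - 5*y + 4) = (y - 4)*(y - 2)*(y + 2)*(y - 1)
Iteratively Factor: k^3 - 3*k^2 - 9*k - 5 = (k + 1)*(k^2 - 4*k - 5) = (k + 1)^2*(k - 5)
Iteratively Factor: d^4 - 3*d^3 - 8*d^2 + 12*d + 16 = (d - 4)*(d^3 + d^2 - 4*d - 4) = (d - 4)*(d - 2)*(d^2 + 3*d + 2) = (d - 4)*(d - 2)*(d + 1)*(d + 2)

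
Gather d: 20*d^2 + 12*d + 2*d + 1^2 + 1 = 20*d^2 + 14*d + 2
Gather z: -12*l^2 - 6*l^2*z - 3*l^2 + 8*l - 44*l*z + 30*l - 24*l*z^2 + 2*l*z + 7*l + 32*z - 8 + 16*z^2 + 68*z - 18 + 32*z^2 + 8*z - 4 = -15*l^2 + 45*l + z^2*(48 - 24*l) + z*(-6*l^2 - 42*l + 108) - 30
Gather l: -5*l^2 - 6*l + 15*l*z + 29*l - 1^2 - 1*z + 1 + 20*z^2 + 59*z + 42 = -5*l^2 + l*(15*z + 23) + 20*z^2 + 58*z + 42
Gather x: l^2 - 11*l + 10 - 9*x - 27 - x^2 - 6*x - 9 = l^2 - 11*l - x^2 - 15*x - 26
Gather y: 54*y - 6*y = 48*y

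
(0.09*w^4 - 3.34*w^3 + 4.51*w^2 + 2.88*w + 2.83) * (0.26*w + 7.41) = 0.0234*w^5 - 0.2015*w^4 - 23.5768*w^3 + 34.1679*w^2 + 22.0766*w + 20.9703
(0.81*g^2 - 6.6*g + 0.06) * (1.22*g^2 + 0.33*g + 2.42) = 0.9882*g^4 - 7.7847*g^3 - 0.1446*g^2 - 15.9522*g + 0.1452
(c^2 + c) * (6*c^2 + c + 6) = 6*c^4 + 7*c^3 + 7*c^2 + 6*c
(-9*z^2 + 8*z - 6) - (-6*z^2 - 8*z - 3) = -3*z^2 + 16*z - 3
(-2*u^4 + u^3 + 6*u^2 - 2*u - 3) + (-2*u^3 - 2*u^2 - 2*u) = -2*u^4 - u^3 + 4*u^2 - 4*u - 3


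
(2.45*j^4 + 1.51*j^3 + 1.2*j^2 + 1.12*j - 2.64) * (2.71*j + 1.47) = 6.6395*j^5 + 7.6936*j^4 + 5.4717*j^3 + 4.7992*j^2 - 5.508*j - 3.8808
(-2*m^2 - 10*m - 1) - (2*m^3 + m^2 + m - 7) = -2*m^3 - 3*m^2 - 11*m + 6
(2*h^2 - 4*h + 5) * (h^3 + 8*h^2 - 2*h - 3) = 2*h^5 + 12*h^4 - 31*h^3 + 42*h^2 + 2*h - 15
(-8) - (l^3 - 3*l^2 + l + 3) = -l^3 + 3*l^2 - l - 11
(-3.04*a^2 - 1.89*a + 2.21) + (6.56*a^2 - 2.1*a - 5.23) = 3.52*a^2 - 3.99*a - 3.02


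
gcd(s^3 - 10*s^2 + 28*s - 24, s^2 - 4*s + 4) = s^2 - 4*s + 4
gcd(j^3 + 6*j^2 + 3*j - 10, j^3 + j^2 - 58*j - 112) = j + 2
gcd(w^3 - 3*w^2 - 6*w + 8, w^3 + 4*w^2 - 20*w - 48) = w^2 - 2*w - 8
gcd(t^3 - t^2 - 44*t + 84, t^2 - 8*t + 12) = t^2 - 8*t + 12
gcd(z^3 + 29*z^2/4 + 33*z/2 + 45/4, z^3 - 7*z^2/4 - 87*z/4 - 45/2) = z^2 + 17*z/4 + 15/4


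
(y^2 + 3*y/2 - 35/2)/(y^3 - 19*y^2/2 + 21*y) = (y + 5)/(y*(y - 6))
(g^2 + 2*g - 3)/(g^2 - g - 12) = (g - 1)/(g - 4)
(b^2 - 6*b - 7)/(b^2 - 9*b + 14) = (b + 1)/(b - 2)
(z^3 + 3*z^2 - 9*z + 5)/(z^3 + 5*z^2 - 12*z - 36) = (z^3 + 3*z^2 - 9*z + 5)/(z^3 + 5*z^2 - 12*z - 36)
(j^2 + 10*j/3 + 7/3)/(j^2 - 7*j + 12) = (3*j^2 + 10*j + 7)/(3*(j^2 - 7*j + 12))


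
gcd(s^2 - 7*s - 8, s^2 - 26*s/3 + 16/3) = s - 8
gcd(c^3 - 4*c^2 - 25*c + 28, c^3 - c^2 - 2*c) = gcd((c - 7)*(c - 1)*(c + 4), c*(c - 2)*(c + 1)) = 1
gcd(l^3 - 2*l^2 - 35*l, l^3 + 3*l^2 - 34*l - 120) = l + 5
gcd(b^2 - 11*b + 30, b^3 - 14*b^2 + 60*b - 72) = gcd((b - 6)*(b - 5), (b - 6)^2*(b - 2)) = b - 6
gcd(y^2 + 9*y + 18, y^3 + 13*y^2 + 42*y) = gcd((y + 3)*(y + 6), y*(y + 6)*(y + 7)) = y + 6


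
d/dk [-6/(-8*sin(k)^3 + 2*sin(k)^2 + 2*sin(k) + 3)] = 12*(-12*sin(k)^2 + 2*sin(k) + 1)*cos(k)/(-4*sin(k) + 2*sin(3*k) - cos(2*k) + 4)^2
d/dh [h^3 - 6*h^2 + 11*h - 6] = 3*h^2 - 12*h + 11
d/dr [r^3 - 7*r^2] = r*(3*r - 14)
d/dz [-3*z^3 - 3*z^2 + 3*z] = -9*z^2 - 6*z + 3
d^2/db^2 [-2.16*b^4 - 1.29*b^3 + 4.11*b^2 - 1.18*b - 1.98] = -25.92*b^2 - 7.74*b + 8.22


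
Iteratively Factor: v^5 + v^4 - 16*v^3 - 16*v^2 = (v)*(v^4 + v^3 - 16*v^2 - 16*v) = v*(v - 4)*(v^3 + 5*v^2 + 4*v) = v^2*(v - 4)*(v^2 + 5*v + 4) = v^2*(v - 4)*(v + 4)*(v + 1)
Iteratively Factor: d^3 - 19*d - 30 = (d - 5)*(d^2 + 5*d + 6) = (d - 5)*(d + 2)*(d + 3)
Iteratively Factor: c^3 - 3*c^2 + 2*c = (c - 1)*(c^2 - 2*c) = c*(c - 1)*(c - 2)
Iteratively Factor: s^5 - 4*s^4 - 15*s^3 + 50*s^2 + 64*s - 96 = (s + 3)*(s^4 - 7*s^3 + 6*s^2 + 32*s - 32) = (s - 4)*(s + 3)*(s^3 - 3*s^2 - 6*s + 8) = (s - 4)*(s - 1)*(s + 3)*(s^2 - 2*s - 8) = (s - 4)^2*(s - 1)*(s + 3)*(s + 2)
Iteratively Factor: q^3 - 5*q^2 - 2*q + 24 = (q - 4)*(q^2 - q - 6) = (q - 4)*(q - 3)*(q + 2)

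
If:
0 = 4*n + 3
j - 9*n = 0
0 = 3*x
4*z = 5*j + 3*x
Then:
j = -27/4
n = -3/4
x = 0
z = -135/16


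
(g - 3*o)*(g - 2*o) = g^2 - 5*g*o + 6*o^2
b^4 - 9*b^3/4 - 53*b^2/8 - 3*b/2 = b*(b - 4)*(b + 1/4)*(b + 3/2)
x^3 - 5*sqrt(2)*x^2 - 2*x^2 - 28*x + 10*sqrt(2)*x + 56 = (x - 2)*(x - 7*sqrt(2))*(x + 2*sqrt(2))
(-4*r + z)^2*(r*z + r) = 16*r^3*z + 16*r^3 - 8*r^2*z^2 - 8*r^2*z + r*z^3 + r*z^2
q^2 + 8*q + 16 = (q + 4)^2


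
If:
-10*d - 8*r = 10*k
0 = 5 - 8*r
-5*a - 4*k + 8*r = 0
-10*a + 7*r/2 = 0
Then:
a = 7/32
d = -189/128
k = 125/128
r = 5/8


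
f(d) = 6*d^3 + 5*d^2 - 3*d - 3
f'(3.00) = 189.00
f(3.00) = 195.00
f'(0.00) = -3.00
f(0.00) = -3.00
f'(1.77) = 71.09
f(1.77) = 40.63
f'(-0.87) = 1.92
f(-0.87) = -0.56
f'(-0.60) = -2.52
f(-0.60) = -0.70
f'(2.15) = 101.70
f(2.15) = 73.29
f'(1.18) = 33.86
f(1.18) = 10.28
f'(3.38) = 236.44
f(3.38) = 275.67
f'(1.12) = 30.78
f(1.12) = 8.34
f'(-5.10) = 414.18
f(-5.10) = -653.56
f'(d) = 18*d^2 + 10*d - 3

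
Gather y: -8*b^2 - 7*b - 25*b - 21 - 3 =-8*b^2 - 32*b - 24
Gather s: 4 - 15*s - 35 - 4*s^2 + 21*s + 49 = -4*s^2 + 6*s + 18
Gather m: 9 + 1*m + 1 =m + 10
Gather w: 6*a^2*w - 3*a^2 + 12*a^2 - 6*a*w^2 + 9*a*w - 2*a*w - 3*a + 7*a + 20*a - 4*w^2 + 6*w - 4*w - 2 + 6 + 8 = 9*a^2 + 24*a + w^2*(-6*a - 4) + w*(6*a^2 + 7*a + 2) + 12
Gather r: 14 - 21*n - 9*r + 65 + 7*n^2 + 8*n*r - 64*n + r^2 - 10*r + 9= 7*n^2 - 85*n + r^2 + r*(8*n - 19) + 88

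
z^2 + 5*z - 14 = (z - 2)*(z + 7)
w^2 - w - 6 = (w - 3)*(w + 2)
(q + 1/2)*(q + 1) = q^2 + 3*q/2 + 1/2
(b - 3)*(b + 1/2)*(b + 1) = b^3 - 3*b^2/2 - 4*b - 3/2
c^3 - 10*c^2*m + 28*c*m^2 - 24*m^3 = (c - 6*m)*(c - 2*m)^2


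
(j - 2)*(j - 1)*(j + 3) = j^3 - 7*j + 6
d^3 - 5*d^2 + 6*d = d*(d - 3)*(d - 2)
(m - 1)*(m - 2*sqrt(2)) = m^2 - 2*sqrt(2)*m - m + 2*sqrt(2)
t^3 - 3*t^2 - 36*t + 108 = (t - 6)*(t - 3)*(t + 6)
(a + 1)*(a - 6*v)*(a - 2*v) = a^3 - 8*a^2*v + a^2 + 12*a*v^2 - 8*a*v + 12*v^2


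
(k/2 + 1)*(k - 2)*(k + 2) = k^3/2 + k^2 - 2*k - 4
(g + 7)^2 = g^2 + 14*g + 49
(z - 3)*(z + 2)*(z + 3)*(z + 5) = z^4 + 7*z^3 + z^2 - 63*z - 90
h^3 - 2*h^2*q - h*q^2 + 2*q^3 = (h - 2*q)*(h - q)*(h + q)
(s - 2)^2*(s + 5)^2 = s^4 + 6*s^3 - 11*s^2 - 60*s + 100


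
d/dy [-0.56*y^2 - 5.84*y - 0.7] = -1.12*y - 5.84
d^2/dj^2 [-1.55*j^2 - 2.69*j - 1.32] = -3.10000000000000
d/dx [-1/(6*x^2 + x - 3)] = (12*x + 1)/(6*x^2 + x - 3)^2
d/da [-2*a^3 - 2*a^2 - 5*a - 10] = -6*a^2 - 4*a - 5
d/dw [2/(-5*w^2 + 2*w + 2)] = 4*(5*w - 1)/(-5*w^2 + 2*w + 2)^2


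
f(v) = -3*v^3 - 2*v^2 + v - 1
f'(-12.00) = -1247.00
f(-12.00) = 4883.00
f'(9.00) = -764.00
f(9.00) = -2341.00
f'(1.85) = -37.20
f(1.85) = -24.99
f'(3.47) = -121.25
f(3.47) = -146.96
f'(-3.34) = -86.04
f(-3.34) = 85.13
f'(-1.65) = -16.90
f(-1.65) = 5.38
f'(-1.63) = -16.39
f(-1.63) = 5.05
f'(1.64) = -29.77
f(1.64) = -17.97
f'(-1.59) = -15.39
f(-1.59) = 4.41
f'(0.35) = -1.50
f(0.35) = -1.02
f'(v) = -9*v^2 - 4*v + 1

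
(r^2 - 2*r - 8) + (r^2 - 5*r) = 2*r^2 - 7*r - 8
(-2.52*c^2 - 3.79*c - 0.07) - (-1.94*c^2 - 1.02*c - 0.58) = -0.58*c^2 - 2.77*c + 0.51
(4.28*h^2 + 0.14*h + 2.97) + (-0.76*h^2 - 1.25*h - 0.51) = 3.52*h^2 - 1.11*h + 2.46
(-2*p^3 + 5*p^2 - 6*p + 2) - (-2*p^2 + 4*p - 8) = -2*p^3 + 7*p^2 - 10*p + 10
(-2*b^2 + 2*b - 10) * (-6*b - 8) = 12*b^3 + 4*b^2 + 44*b + 80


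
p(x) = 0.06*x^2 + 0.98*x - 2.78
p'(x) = 0.12*x + 0.98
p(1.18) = -1.54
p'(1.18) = 1.12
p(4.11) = 2.26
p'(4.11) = 1.47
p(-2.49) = -4.85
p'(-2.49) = 0.68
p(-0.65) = -3.39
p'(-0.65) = 0.90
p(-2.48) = -4.84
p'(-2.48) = 0.68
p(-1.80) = -4.35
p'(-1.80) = 0.76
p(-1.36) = -4.00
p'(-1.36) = 0.82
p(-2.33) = -4.74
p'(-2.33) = 0.70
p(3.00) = 0.70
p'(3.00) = 1.34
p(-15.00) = -3.98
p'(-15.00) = -0.82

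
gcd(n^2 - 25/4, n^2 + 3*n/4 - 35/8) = n + 5/2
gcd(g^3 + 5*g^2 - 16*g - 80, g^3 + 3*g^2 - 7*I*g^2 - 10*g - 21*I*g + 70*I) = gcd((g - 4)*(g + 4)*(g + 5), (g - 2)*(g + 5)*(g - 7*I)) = g + 5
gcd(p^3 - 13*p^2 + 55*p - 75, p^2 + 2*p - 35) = p - 5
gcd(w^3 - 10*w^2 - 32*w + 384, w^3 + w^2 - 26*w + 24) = w + 6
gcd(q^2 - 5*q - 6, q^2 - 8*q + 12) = q - 6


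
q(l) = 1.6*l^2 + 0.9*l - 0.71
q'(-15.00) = -47.10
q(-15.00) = 345.79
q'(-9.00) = -27.90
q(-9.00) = 120.79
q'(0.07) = 1.12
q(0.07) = -0.64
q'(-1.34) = -3.39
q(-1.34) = 0.96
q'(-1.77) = -4.76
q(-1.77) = 2.71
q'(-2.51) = -7.13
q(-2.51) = 7.11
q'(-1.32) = -3.32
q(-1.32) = 0.89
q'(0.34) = 1.99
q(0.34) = -0.22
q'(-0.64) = -1.15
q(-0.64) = -0.63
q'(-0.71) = -1.37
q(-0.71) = -0.54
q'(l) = 3.2*l + 0.9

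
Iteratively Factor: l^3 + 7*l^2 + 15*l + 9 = (l + 3)*(l^2 + 4*l + 3) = (l + 1)*(l + 3)*(l + 3)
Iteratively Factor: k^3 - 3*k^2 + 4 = (k - 2)*(k^2 - k - 2) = (k - 2)*(k + 1)*(k - 2)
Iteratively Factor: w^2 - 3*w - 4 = (w - 4)*(w + 1)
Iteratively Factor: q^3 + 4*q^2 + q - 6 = (q + 2)*(q^2 + 2*q - 3) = (q + 2)*(q + 3)*(q - 1)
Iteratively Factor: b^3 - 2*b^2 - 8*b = (b - 4)*(b^2 + 2*b) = (b - 4)*(b + 2)*(b)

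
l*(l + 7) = l^2 + 7*l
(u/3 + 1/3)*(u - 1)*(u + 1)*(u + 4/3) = u^4/3 + 7*u^3/9 + u^2/9 - 7*u/9 - 4/9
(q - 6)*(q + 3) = q^2 - 3*q - 18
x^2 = x^2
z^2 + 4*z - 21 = (z - 3)*(z + 7)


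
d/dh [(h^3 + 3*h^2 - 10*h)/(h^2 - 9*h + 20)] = (h^4 - 18*h^3 + 43*h^2 + 120*h - 200)/(h^4 - 18*h^3 + 121*h^2 - 360*h + 400)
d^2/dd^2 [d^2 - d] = 2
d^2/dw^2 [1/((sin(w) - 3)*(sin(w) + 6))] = (-4*sin(w)^4 - 9*sin(w)^3 - 75*sin(w)^2 - 36*sin(w) + 54)/((sin(w) - 3)^3*(sin(w) + 6)^3)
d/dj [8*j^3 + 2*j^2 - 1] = 4*j*(6*j + 1)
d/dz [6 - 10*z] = -10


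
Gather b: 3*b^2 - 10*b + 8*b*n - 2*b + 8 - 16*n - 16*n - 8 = 3*b^2 + b*(8*n - 12) - 32*n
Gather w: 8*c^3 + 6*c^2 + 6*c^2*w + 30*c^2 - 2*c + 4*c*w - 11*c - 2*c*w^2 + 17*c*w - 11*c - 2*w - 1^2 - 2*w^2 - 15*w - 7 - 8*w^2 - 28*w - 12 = 8*c^3 + 36*c^2 - 24*c + w^2*(-2*c - 10) + w*(6*c^2 + 21*c - 45) - 20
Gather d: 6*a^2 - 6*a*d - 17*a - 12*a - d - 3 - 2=6*a^2 - 29*a + d*(-6*a - 1) - 5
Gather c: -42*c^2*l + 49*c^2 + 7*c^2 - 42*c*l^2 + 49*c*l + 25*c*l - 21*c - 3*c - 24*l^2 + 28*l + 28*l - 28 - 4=c^2*(56 - 42*l) + c*(-42*l^2 + 74*l - 24) - 24*l^2 + 56*l - 32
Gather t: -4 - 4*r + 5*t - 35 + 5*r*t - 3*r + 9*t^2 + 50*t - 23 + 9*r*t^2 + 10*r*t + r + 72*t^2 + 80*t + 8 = -6*r + t^2*(9*r + 81) + t*(15*r + 135) - 54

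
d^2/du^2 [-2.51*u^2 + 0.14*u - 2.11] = -5.02000000000000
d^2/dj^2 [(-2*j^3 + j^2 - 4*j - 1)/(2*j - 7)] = 2*(-8*j^3 + 84*j^2 - 294*j - 11)/(8*j^3 - 84*j^2 + 294*j - 343)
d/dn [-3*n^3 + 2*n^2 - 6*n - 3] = -9*n^2 + 4*n - 6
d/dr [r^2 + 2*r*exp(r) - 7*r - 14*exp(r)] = 2*r*exp(r) + 2*r - 12*exp(r) - 7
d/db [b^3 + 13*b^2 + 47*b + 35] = 3*b^2 + 26*b + 47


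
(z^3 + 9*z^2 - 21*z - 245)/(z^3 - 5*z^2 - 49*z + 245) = (z + 7)/(z - 7)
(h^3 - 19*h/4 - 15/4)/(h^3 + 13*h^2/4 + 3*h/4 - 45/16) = 4*(2*h^2 - 3*h - 5)/(8*h^2 + 14*h - 15)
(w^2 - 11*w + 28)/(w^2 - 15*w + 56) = (w - 4)/(w - 8)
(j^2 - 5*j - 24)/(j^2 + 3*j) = (j - 8)/j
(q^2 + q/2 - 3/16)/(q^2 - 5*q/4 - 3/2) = (q - 1/4)/(q - 2)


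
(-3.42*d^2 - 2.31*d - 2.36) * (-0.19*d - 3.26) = 0.6498*d^3 + 11.5881*d^2 + 7.979*d + 7.6936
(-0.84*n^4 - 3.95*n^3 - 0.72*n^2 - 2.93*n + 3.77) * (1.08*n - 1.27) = -0.9072*n^5 - 3.1992*n^4 + 4.2389*n^3 - 2.25*n^2 + 7.7927*n - 4.7879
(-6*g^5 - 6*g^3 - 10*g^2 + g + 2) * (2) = -12*g^5 - 12*g^3 - 20*g^2 + 2*g + 4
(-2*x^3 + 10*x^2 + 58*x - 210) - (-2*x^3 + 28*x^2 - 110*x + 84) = -18*x^2 + 168*x - 294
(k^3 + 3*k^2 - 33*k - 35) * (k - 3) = k^4 - 42*k^2 + 64*k + 105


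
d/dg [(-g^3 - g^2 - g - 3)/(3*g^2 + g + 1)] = (-3*g^4 - 2*g^3 - g^2 + 16*g + 2)/(9*g^4 + 6*g^3 + 7*g^2 + 2*g + 1)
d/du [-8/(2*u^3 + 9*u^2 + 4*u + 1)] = 16*(3*u^2 + 9*u + 2)/(2*u^3 + 9*u^2 + 4*u + 1)^2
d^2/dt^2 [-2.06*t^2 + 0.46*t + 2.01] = -4.12000000000000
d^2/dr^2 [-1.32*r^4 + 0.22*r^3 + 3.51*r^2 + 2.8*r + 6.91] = -15.84*r^2 + 1.32*r + 7.02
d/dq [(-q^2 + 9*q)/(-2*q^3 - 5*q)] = (-2*q^2 + 36*q + 5)/(4*q^4 + 20*q^2 + 25)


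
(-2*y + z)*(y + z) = -2*y^2 - y*z + z^2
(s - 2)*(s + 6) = s^2 + 4*s - 12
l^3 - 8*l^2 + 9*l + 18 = (l - 6)*(l - 3)*(l + 1)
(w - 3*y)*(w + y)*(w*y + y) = w^3*y - 2*w^2*y^2 + w^2*y - 3*w*y^3 - 2*w*y^2 - 3*y^3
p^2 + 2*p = p*(p + 2)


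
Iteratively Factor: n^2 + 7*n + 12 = (n + 4)*(n + 3)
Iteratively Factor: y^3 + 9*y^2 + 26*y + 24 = (y + 4)*(y^2 + 5*y + 6) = (y + 2)*(y + 4)*(y + 3)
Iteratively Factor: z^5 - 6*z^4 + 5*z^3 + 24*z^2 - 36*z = (z)*(z^4 - 6*z^3 + 5*z^2 + 24*z - 36) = z*(z - 3)*(z^3 - 3*z^2 - 4*z + 12) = z*(z - 3)*(z + 2)*(z^2 - 5*z + 6) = z*(z - 3)*(z - 2)*(z + 2)*(z - 3)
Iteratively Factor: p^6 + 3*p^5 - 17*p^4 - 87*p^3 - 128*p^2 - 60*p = (p + 1)*(p^5 + 2*p^4 - 19*p^3 - 68*p^2 - 60*p) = p*(p + 1)*(p^4 + 2*p^3 - 19*p^2 - 68*p - 60) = p*(p + 1)*(p + 3)*(p^3 - p^2 - 16*p - 20) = p*(p + 1)*(p + 2)*(p + 3)*(p^2 - 3*p - 10) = p*(p + 1)*(p + 2)^2*(p + 3)*(p - 5)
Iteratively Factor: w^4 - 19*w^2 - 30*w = (w)*(w^3 - 19*w - 30) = w*(w - 5)*(w^2 + 5*w + 6) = w*(w - 5)*(w + 3)*(w + 2)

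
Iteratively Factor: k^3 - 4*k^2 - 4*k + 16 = (k - 4)*(k^2 - 4) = (k - 4)*(k + 2)*(k - 2)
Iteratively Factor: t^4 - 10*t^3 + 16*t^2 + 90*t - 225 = (t - 5)*(t^3 - 5*t^2 - 9*t + 45) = (t - 5)*(t + 3)*(t^2 - 8*t + 15) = (t - 5)^2*(t + 3)*(t - 3)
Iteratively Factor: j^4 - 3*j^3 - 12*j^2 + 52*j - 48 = (j - 2)*(j^3 - j^2 - 14*j + 24) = (j - 3)*(j - 2)*(j^2 + 2*j - 8) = (j - 3)*(j - 2)*(j + 4)*(j - 2)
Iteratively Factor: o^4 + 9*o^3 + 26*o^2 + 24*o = (o)*(o^3 + 9*o^2 + 26*o + 24) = o*(o + 2)*(o^2 + 7*o + 12) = o*(o + 2)*(o + 4)*(o + 3)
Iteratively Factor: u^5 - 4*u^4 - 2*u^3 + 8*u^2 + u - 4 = (u - 1)*(u^4 - 3*u^3 - 5*u^2 + 3*u + 4) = (u - 1)*(u + 1)*(u^3 - 4*u^2 - u + 4) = (u - 4)*(u - 1)*(u + 1)*(u^2 - 1) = (u - 4)*(u - 1)^2*(u + 1)*(u + 1)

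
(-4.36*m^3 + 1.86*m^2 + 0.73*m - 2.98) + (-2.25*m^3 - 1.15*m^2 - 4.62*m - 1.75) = -6.61*m^3 + 0.71*m^2 - 3.89*m - 4.73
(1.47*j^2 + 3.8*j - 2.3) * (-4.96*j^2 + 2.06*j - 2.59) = -7.2912*j^4 - 15.8198*j^3 + 15.4287*j^2 - 14.58*j + 5.957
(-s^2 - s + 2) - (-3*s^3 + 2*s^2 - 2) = 3*s^3 - 3*s^2 - s + 4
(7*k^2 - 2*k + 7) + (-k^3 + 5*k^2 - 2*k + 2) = -k^3 + 12*k^2 - 4*k + 9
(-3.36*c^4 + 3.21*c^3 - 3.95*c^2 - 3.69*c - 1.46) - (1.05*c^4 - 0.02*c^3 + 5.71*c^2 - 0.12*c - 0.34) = -4.41*c^4 + 3.23*c^3 - 9.66*c^2 - 3.57*c - 1.12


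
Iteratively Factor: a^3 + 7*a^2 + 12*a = (a + 4)*(a^2 + 3*a) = (a + 3)*(a + 4)*(a)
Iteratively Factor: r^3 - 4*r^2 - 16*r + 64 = (r + 4)*(r^2 - 8*r + 16) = (r - 4)*(r + 4)*(r - 4)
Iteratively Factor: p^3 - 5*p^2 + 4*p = (p)*(p^2 - 5*p + 4) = p*(p - 4)*(p - 1)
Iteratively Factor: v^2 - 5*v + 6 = (v - 3)*(v - 2)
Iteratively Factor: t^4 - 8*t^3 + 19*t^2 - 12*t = (t - 1)*(t^3 - 7*t^2 + 12*t) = (t - 4)*(t - 1)*(t^2 - 3*t) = t*(t - 4)*(t - 1)*(t - 3)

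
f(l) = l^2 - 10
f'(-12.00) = -24.00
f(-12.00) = 134.00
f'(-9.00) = -18.00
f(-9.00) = 71.00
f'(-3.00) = -6.00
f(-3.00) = -1.00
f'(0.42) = 0.84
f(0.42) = -9.82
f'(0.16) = 0.32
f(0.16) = -9.97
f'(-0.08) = -0.16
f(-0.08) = -9.99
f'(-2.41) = -4.82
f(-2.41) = -4.19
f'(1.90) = 3.80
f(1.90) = -6.39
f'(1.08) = 2.16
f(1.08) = -8.83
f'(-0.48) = -0.96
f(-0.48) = -9.77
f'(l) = 2*l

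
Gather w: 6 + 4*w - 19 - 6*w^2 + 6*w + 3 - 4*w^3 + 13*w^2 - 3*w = -4*w^3 + 7*w^2 + 7*w - 10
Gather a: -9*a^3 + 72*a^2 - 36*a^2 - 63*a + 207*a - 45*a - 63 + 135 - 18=-9*a^3 + 36*a^2 + 99*a + 54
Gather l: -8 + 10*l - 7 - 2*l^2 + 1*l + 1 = -2*l^2 + 11*l - 14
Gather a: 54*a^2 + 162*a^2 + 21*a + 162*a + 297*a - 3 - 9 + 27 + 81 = 216*a^2 + 480*a + 96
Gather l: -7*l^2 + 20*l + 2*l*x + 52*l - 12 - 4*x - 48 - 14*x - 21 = -7*l^2 + l*(2*x + 72) - 18*x - 81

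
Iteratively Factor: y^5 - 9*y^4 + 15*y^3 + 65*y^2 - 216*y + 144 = (y - 4)*(y^4 - 5*y^3 - 5*y^2 + 45*y - 36) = (y - 4)*(y - 1)*(y^3 - 4*y^2 - 9*y + 36) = (y - 4)*(y - 1)*(y + 3)*(y^2 - 7*y + 12) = (y - 4)*(y - 3)*(y - 1)*(y + 3)*(y - 4)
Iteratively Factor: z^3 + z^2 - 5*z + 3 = (z - 1)*(z^2 + 2*z - 3) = (z - 1)*(z + 3)*(z - 1)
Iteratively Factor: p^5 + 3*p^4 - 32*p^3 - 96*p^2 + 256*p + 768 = (p + 4)*(p^4 - p^3 - 28*p^2 + 16*p + 192) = (p - 4)*(p + 4)*(p^3 + 3*p^2 - 16*p - 48) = (p - 4)*(p + 4)^2*(p^2 - p - 12) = (p - 4)*(p + 3)*(p + 4)^2*(p - 4)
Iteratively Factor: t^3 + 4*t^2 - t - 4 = (t - 1)*(t^2 + 5*t + 4) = (t - 1)*(t + 4)*(t + 1)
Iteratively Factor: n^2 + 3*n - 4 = (n + 4)*(n - 1)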